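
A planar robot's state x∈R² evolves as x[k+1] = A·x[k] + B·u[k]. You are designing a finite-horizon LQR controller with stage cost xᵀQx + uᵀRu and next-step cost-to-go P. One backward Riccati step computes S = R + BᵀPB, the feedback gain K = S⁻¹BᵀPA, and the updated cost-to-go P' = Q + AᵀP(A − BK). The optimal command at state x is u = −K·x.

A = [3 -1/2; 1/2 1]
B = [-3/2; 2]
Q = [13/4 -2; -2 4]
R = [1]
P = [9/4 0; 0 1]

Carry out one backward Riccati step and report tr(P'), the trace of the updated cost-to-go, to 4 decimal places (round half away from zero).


19.6863

BᵀP = [-3.3750 2.0000]
S = R + BᵀPB = [1] + [9.0625] = [10.0625]
BᵀPA = [-9.1250 3.6875]
K = S⁻¹·BᵀPA = [-0.9068 0.3665]
A−BK = [1.6398 0.0497; 2.3137 0.2671]
AᵀP(A−BK) = [12.2252 0.4689; 0.4689 0.2112]
P' = Q + AᵀP(A−BK) = [15.4752 -1.5311; -1.5311 4.2112]
tr(P') = 19.6863


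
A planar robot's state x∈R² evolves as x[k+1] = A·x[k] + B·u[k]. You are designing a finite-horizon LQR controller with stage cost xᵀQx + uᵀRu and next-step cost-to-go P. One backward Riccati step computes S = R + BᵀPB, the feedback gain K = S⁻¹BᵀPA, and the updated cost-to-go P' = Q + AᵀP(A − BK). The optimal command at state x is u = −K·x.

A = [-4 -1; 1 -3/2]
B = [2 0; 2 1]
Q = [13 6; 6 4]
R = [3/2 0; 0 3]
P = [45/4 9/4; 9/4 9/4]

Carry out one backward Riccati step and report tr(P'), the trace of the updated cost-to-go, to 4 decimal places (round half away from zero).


41.5839

BᵀP = [27.0000 9.0000; 2.2500 2.2500]
S = R + BᵀPB = [3/2 0; 0 3] + [72.0000 9.0000; 9.0000 2.2500] = [73.5000 9.0000; 9.0000 5.2500]
BᵀPA = [-99.0000 -40.5000; -6.7500 -5.6250]
K = S⁻¹·BᵀPA = [-1.5055 -0.5314; 1.2952 -0.1605]
A−BK = [-0.9889 0.0627; 2.7159 -0.2768]
AᵀP(A−BK) = [23.9446 -0.8137; -0.8137 0.6393]
P' = Q + AᵀP(A−BK) = [36.9446 5.1863; 5.1863 4.6393]
tr(P') = 41.5839


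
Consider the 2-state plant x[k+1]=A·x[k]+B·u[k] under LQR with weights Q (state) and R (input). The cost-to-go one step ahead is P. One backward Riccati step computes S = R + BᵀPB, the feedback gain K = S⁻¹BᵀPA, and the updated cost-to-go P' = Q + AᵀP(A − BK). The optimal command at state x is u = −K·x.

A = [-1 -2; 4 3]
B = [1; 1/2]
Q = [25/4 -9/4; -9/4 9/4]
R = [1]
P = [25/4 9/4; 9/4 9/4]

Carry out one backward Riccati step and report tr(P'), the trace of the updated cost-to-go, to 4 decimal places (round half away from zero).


45.1460

BᵀP = [7.3750 3.3750]
S = R + BᵀPB = [1] + [9.0625] = [10.0625]
BᵀPA = [6.1250 -4.6250]
K = S⁻¹·BᵀPA = [0.6087 -0.4596]
A−BK = [-1.6087 -1.5404; 3.6957 3.2298]
AᵀP(A−BK) = [20.5217 17.5652; 17.5652 16.1242]
P' = Q + AᵀP(A−BK) = [26.7717 15.3152; 15.3152 18.3742]
tr(P') = 45.1460


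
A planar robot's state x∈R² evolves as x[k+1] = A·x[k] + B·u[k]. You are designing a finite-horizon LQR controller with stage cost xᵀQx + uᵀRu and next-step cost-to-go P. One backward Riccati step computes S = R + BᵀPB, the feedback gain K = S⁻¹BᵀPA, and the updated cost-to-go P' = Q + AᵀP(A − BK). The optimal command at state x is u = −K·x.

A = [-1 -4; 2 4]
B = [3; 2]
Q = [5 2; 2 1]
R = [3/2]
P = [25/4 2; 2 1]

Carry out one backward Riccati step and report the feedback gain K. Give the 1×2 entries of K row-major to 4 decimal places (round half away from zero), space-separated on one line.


BᵀP = [22.7500 8.0000]
S = R + BᵀPB = [3/2] + [84.2500] = [85.7500]
BᵀPA = [-6.7500 -59.0000]
K = S⁻¹·BᵀPA = [-0.0787 -0.6880]
A−BK = [-0.7638 -1.9359; 2.1574 5.3761]
AᵀP(A−BK) = [1.7187 4.3557; 4.3557 11.4052]
P' = Q + AᵀP(A−BK) = [6.7187 6.3557; 6.3557 12.4052]
tr(P') = 19.1239

-0.0787 -0.6880


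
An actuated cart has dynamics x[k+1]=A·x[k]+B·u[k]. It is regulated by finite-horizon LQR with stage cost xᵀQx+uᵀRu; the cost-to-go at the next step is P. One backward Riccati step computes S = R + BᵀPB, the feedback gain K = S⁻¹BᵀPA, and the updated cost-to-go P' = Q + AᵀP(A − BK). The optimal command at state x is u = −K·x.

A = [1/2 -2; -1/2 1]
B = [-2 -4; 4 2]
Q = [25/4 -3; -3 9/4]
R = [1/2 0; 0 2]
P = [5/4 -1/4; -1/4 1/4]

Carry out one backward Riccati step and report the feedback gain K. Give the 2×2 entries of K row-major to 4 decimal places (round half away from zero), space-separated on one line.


-0.1060 0.2252 -0.0629 0.3212

BᵀP = [-3.5000 1.5000; -5.5000 1.5000]
S = R + BᵀPB = [1/2 0; 0 2] + [13.0000 17.0000; 17.0000 25.0000] = [13.5000 17.0000; 17.0000 27.0000]
BᵀPA = [-2.5000 8.5000; -3.5000 12.5000]
K = S⁻¹·BᵀPA = [-0.1060 0.2252; -0.0629 0.3212]
A−BK = [0.0364 -0.2649; 0.0497 -0.5430]
AᵀP(A−BK) = [0.0149 -0.0629; -0.0629 0.3212]
P' = Q + AᵀP(A−BK) = [6.2649 -3.0629; -3.0629 2.5712]
tr(P') = 8.8361


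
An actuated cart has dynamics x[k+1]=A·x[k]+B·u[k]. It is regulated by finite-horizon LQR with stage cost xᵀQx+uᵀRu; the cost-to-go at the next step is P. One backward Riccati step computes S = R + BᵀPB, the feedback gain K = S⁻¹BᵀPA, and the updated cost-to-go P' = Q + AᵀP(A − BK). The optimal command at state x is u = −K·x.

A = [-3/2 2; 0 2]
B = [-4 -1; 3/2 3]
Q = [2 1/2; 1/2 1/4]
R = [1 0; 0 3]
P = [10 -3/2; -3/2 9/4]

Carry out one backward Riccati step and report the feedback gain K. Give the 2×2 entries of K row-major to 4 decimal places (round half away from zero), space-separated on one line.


0.4061 -0.6722 -0.1617 0.8238

BᵀP = [-42.2500 9.3750; -14.5000 8.2500]
S = R + BᵀPB = [1 0; 0 3] + [183.0625 70.3750; 70.3750 39.2500] = [184.0625 70.3750; 70.3750 42.2500]
BᵀPA = [63.3750 -65.7500; 21.7500 -12.5000]
K = S⁻¹·BᵀPA = [0.4061 -0.6722; -0.1617 0.8238]
A−BK = [-0.0371 0.1350; -0.1241 0.5369]
AᵀP(A−BK) = [0.2780 -0.8177; -0.8177 3.1012]
P' = Q + AᵀP(A−BK) = [2.2780 -0.3177; -0.3177 3.3512]
tr(P') = 5.6292


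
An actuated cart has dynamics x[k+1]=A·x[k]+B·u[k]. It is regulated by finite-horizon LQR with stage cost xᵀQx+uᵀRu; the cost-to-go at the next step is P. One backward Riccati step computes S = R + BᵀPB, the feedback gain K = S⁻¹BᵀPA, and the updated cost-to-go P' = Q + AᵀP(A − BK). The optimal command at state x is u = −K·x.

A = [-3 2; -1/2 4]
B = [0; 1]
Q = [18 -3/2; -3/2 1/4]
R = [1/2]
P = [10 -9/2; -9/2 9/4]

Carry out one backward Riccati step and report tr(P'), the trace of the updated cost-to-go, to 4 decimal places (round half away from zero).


43.6250

BᵀP = [-4.5000 2.2500]
S = R + BᵀPB = [1/2] + [2.2500] = [2.7500]
BᵀPA = [12.3750 0.0000]
K = S⁻¹·BᵀPA = [4.5000 0.0000]
A−BK = [-3.0000 2.0000; -5.0000 4.0000]
AᵀP(A−BK) = [21.3750 -6.0000; -6.0000 4.0000]
P' = Q + AᵀP(A−BK) = [39.3750 -7.5000; -7.5000 4.2500]
tr(P') = 43.6250


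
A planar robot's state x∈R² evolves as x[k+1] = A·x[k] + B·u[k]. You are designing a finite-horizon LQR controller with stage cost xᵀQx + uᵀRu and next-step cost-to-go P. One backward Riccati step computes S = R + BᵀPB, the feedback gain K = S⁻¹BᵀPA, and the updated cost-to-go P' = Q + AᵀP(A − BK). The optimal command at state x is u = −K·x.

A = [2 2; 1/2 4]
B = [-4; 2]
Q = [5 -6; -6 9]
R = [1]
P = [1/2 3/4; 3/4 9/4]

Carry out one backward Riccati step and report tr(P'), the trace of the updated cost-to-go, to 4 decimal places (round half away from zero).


63.8854

BᵀP = [-0.5000 1.5000]
S = R + BᵀPB = [1] + [5.0000] = [6.0000]
BᵀPA = [-0.2500 5.0000]
K = S⁻¹·BᵀPA = [-0.0417 0.8333]
A−BK = [1.8333 5.3333; 0.5833 2.3333]
AᵀP(A−BK) = [4.0521 13.4583; 13.4583 45.8333]
P' = Q + AᵀP(A−BK) = [9.0521 7.4583; 7.4583 54.8333]
tr(P') = 63.8854


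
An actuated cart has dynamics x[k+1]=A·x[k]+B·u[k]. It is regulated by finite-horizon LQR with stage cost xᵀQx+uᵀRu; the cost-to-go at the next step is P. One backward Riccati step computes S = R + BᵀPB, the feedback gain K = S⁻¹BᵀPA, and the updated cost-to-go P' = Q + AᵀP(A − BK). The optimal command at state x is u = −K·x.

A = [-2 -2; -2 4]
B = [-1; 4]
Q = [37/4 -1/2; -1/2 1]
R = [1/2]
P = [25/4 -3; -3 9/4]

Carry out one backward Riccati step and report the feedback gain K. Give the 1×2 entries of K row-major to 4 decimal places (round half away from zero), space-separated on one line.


0.1873 1.2659

BᵀP = [-18.2500 12.0000]
S = R + BᵀPB = [1/2] + [66.2500] = [66.7500]
BᵀPA = [12.5000 84.5000]
K = S⁻¹·BᵀPA = [0.1873 1.2659]
A−BK = [-1.8127 -0.7341; -2.7491 -1.0637]
AᵀP(A−BK) = [7.6592 3.1760; 3.1760 2.0300]
P' = Q + AᵀP(A−BK) = [16.9092 2.6760; 2.6760 3.0300]
tr(P') = 19.9391


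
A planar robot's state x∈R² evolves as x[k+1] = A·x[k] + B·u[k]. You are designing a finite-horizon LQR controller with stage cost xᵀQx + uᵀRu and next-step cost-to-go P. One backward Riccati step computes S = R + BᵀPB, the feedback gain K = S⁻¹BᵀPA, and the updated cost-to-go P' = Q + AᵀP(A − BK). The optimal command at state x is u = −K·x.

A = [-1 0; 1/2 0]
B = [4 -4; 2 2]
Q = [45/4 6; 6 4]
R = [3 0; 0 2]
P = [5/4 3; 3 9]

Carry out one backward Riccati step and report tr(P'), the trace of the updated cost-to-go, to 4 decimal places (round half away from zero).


BᵀP = [11.0000 30.0000; 1.0000 6.0000]
S = R + BᵀPB = [3 0; 0 2] + [104.0000 16.0000; 16.0000 8.0000] = [107.0000 16.0000; 16.0000 10.0000]
BᵀPA = [4.0000 0.0000; 2.0000 0.0000]
K = S⁻¹·BᵀPA = [0.0098 0.0000; 0.1843 0.0000]
A−BK = [-0.3022 0.0000; 0.1118 0.0000]
AᵀP(A−BK) = [0.0921 0.0000; 0.0000 0.0000]
P' = Q + AᵀP(A−BK) = [11.3421 6.0000; 6.0000 4.0000]
tr(P') = 15.3421

15.3421


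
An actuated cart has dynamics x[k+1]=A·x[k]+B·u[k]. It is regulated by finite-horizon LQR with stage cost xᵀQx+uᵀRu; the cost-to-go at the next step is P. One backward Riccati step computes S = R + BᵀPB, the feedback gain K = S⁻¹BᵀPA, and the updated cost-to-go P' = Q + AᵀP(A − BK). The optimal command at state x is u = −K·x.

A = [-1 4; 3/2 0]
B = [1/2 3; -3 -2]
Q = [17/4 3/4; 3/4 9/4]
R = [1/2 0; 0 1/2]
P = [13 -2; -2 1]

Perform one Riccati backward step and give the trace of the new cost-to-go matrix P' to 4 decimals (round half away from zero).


BᵀP = [12.5000 -4.0000; 43.0000 -8.0000]
S = R + BᵀPB = [1/2 0; 0 1/2] + [18.2500 45.5000; 45.5000 145.0000] = [18.7500 45.5000; 45.5000 145.5000]
BᵀPA = [-18.5000 50.0000; -55.0000 172.0000]
K = S⁻¹·BᵀPA = [-0.2877 -0.8375; -0.2880 1.4440]
A−BK = [0.0080 0.0866; 0.0609 0.3755]
AᵀP(A−BK) = [0.0855 -0.0722; -0.0722 1.5018]
P' = Q + AᵀP(A−BK) = [4.3355 0.6778; 0.6778 3.7518]
tr(P') = 8.0873

8.0873


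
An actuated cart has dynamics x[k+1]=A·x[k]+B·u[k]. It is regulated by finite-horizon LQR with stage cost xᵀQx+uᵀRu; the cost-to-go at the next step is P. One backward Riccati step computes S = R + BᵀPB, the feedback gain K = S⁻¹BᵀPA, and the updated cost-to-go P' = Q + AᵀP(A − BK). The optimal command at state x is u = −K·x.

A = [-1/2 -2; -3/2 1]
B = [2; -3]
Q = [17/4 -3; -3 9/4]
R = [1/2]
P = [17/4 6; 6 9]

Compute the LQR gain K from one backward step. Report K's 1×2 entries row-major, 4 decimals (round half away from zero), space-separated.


BᵀP = [-9.5000 -15.0000]
S = R + BᵀPB = [1/2] + [26.0000] = [26.5000]
BᵀPA = [27.2500 4.0000]
K = S⁻¹·BᵀPA = [1.0283 0.1509]
A−BK = [-2.5566 -2.3019; 1.5849 1.4528]
AᵀP(A−BK) = [2.2913 1.6368; 1.6368 1.3962]
P' = Q + AᵀP(A−BK) = [6.5413 -1.3632; -1.3632 3.6462]
tr(P') = 10.1875

1.0283 0.1509


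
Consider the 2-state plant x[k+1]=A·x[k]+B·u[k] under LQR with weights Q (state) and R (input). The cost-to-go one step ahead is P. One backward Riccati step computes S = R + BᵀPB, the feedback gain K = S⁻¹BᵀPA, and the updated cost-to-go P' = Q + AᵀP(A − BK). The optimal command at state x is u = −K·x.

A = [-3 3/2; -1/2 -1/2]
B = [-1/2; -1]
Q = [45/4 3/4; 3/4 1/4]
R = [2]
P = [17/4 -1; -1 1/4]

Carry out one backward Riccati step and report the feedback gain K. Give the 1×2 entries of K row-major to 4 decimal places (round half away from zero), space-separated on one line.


BᵀP = [-1.1250 0.2500]
S = R + BᵀPB = [2] + [0.3125] = [2.3125]
BᵀPA = [3.2500 -1.8125]
K = S⁻¹·BᵀPA = [1.4054 -0.7838]
A−BK = [-2.2973 1.1081; 0.9054 -1.2838]
AᵀP(A−BK) = [30.7449 -17.2652; -17.2652 9.7044]
P' = Q + AᵀP(A−BK) = [41.9949 -16.5152; -16.5152 9.9544]
tr(P') = 51.9493

1.4054 -0.7838


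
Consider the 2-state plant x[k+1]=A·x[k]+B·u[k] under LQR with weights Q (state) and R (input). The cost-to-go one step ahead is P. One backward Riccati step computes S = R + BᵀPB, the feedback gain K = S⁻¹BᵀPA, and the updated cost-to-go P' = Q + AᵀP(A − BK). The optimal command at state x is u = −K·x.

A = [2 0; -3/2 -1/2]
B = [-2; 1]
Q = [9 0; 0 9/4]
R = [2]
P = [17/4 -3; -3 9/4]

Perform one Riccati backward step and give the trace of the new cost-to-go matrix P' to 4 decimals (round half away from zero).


BᵀP = [-11.5000 8.2500]
S = R + BᵀPB = [2] + [31.2500] = [33.2500]
BᵀPA = [-35.3750 -4.1250]
K = S⁻¹·BᵀPA = [-1.0639 -0.1241]
A−BK = [-0.1278 -0.2481; -0.4361 -0.3759]
AᵀP(A−BK) = [2.4267 0.2989; 0.2989 0.0508]
P' = Q + AᵀP(A−BK) = [11.4267 0.2989; 0.2989 2.3008]
tr(P') = 13.7274

13.7274


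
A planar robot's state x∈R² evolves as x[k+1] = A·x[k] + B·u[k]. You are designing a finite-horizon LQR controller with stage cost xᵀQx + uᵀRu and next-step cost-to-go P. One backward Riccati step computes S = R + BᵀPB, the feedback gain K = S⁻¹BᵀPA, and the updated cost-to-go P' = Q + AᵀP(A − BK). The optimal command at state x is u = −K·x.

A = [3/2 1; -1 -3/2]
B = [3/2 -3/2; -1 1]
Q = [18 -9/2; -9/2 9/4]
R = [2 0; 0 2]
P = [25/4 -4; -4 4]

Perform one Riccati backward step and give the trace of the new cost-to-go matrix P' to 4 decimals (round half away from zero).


22.5478

BᵀP = [13.3750 -10.0000; -13.3750 10.0000]
S = R + BᵀPB = [2 0; 0 2] + [30.0625 -30.0625; -30.0625 30.0625] = [32.0625 -30.0625; -30.0625 32.0625]
BᵀPA = [30.0625 28.3750; -30.0625 -28.3750]
K = S⁻¹·BᵀPA = [0.4839 0.4567; -0.4839 -0.4567]
A−BK = [0.0483 -0.3702; -0.0322 -0.5865]
AᵀP(A−BK) = [0.9678 0.9135; 0.9135 1.3300]
P' = Q + AᵀP(A−BK) = [18.9678 -3.5865; -3.5865 3.5800]
tr(P') = 22.5478


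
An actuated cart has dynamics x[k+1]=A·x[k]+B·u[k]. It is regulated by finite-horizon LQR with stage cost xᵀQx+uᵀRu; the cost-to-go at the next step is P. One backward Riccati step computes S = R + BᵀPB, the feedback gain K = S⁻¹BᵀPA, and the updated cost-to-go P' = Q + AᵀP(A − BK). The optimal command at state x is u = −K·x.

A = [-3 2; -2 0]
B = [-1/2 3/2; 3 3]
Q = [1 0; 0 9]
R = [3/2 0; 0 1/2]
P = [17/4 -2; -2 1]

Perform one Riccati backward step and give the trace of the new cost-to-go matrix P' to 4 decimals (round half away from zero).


BᵀP = [-8.1250 4.0000; 0.3750 0.0000]
S = R + BᵀPB = [3/2 0; 0 1/2] + [16.0625 -0.1875; -0.1875 0.5625] = [17.5625 -0.1875; -0.1875 1.0625]
BᵀPA = [16.3750 -16.2500; -1.1250 0.7500]
K = S⁻¹·BᵀPA = [0.9228 -0.9195; -0.8960 0.5436]
A−BK = [-1.1946 0.7248; -2.0805 1.1275]
AᵀP(A−BK) = [2.1309 -1.8322; -1.8322 1.6510]
P' = Q + AᵀP(A−BK) = [3.1309 -1.8322; -1.8322 10.6510]
tr(P') = 13.7819

13.7819


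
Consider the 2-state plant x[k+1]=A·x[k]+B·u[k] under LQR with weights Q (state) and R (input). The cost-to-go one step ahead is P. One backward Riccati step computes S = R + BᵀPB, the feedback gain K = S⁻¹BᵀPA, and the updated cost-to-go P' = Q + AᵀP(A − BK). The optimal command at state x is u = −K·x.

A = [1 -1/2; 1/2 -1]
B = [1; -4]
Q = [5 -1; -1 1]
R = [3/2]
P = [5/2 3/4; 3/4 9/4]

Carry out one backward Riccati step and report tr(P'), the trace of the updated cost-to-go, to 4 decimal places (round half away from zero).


10.6834

BᵀP = [-0.5000 -8.2500]
S = R + BᵀPB = [3/2] + [32.5000] = [34.0000]
BᵀPA = [-4.6250 8.5000]
K = S⁻¹·BᵀPA = [-0.1360 0.2500]
A−BK = [1.1360 -0.7500; -0.0441 0.0000]
AᵀP(A−BK) = [3.1834 -2.1563; -2.1563 1.5000]
P' = Q + AᵀP(A−BK) = [8.1834 -3.1563; -3.1563 2.5000]
tr(P') = 10.6834


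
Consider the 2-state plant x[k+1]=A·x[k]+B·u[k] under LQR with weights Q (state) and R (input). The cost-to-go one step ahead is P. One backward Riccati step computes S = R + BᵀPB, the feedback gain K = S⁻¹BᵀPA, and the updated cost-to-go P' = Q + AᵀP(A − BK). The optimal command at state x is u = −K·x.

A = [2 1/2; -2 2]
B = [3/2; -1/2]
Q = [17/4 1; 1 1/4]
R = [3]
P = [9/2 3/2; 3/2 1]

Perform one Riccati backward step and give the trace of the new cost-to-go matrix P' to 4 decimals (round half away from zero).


12.3329

BᵀP = [6.0000 1.7500]
S = R + BᵀPB = [3] + [8.1250] = [11.1250]
BᵀPA = [8.5000 6.5000]
K = S⁻¹·BᵀPA = [0.7640 0.5843]
A−BK = [0.8539 -0.3764; -1.6180 2.2921]
AᵀP(A−BK) = [3.5056 0.0337; 0.0337 4.3272]
P' = Q + AᵀP(A−BK) = [7.7556 1.0337; 1.0337 4.5772]
tr(P') = 12.3329


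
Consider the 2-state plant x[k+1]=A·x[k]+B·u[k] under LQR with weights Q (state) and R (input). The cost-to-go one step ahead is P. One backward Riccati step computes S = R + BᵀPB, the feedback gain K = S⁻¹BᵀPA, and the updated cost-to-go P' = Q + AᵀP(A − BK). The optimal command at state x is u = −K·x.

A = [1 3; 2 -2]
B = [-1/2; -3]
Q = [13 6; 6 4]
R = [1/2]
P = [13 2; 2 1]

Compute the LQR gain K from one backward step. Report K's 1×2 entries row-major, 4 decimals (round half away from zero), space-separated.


-1.0933 -1.5733

BᵀP = [-12.5000 -4.0000]
S = R + BᵀPB = [1/2] + [18.2500] = [18.7500]
BᵀPA = [-20.5000 -29.5000]
K = S⁻¹·BᵀPA = [-1.0933 -1.5733]
A−BK = [0.4533 2.2133; -1.2800 -6.7200]
AᵀP(A−BK) = [2.5867 10.7467; 10.7467 50.5867]
P' = Q + AᵀP(A−BK) = [15.5867 16.7467; 16.7467 54.5867]
tr(P') = 70.1733


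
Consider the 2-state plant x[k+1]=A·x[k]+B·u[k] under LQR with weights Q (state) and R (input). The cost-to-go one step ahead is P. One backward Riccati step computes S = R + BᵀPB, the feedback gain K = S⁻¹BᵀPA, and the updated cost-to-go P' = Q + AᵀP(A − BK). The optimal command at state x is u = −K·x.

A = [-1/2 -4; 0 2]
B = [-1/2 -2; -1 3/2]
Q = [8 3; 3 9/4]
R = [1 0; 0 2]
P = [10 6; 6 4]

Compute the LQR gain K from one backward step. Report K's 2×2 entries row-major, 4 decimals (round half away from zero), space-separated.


BᵀP = [-11.0000 -7.0000; -11.0000 -6.0000]
S = R + BᵀPB = [1 0; 0 2] + [12.5000 11.5000; 11.5000 13.0000] = [13.5000 11.5000; 11.5000 15.0000]
BᵀPA = [5.5000 30.0000; 5.5000 32.0000]
K = S⁻¹·BᵀPA = [0.2740 1.1673; 0.1566 1.2384]
A−BK = [-0.0498 -0.9395; 0.0391 1.3096]
AᵀP(A−BK) = [0.1317 0.7687; 0.7687 5.3523]
P' = Q + AᵀP(A−BK) = [8.1317 3.7687; 3.7687 7.6023]
tr(P') = 15.7340

0.2740 1.1673 0.1566 1.2384


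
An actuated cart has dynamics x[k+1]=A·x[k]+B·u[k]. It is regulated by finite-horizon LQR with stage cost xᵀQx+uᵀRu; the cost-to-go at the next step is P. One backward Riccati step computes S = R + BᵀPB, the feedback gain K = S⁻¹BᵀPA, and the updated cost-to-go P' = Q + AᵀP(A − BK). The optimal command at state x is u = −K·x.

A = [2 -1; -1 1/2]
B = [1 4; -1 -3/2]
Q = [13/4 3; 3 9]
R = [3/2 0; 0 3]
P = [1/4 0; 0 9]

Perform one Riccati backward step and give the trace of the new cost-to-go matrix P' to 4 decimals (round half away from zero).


13.0833

BᵀP = [0.2500 -9.0000; 1.0000 -13.5000]
S = R + BᵀPB = [3/2 0; 0 3] + [9.2500 14.5000; 14.5000 24.2500] = [10.7500 14.5000; 14.5000 27.2500]
BᵀPA = [9.5000 -4.7500; 15.5000 -7.7500]
K = S⁻¹·BᵀPA = [0.4127 -0.2063; 0.3492 -0.1746]
A−BK = [0.1905 -0.0952; -0.0635 0.0317]
AᵀP(A−BK) = [0.6667 -0.3333; -0.3333 0.1667]
P' = Q + AᵀP(A−BK) = [3.9167 2.6667; 2.6667 9.1667]
tr(P') = 13.0833


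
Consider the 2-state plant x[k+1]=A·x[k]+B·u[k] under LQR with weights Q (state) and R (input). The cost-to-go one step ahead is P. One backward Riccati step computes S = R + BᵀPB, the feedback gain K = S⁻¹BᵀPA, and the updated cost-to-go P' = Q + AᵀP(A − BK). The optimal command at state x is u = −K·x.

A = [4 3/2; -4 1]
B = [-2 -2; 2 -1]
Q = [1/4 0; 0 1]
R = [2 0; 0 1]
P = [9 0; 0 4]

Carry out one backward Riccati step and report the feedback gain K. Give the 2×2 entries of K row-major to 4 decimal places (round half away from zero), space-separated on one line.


BᵀP = [-18.0000 8.0000; -18.0000 -4.0000]
S = R + BᵀPB = [2 0; 0 1] + [52.0000 28.0000; 28.0000 40.0000] = [54.0000 28.0000; 28.0000 41.0000]
BᵀPA = [-104.0000 -19.0000; -56.0000 -31.0000]
K = S⁻¹·BᵀPA = [-1.8853 0.0622; -0.0783 -0.7986]
A−BK = [0.0727 0.0273; -0.3077 0.0769]
AᵀP(A−BK) = [7.5413 -0.2490; -0.2490 0.6759]
P' = Q + AᵀP(A−BK) = [7.7913 -0.2490; -0.2490 1.6759]
tr(P') = 9.4671

-1.8853 0.0622 -0.0783 -0.7986


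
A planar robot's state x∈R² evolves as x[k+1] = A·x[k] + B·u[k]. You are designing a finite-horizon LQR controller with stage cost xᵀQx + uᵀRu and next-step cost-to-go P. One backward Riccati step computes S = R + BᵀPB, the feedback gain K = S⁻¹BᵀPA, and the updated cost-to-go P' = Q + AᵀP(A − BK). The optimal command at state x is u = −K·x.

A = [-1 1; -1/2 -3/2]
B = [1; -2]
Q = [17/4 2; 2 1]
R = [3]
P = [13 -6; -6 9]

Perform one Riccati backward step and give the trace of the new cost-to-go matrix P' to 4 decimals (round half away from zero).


BᵀP = [25.0000 -24.0000]
S = R + BᵀPB = [3] + [73.0000] = [76.0000]
BᵀPA = [-13.0000 61.0000]
K = S⁻¹·BᵀPA = [-0.1711 0.8026]
A−BK = [-0.8289 0.1974; -0.8421 0.1053]
AᵀP(A−BK) = [7.0263 -1.8158; -1.8158 2.2895]
P' = Q + AᵀP(A−BK) = [11.2763 0.1842; 0.1842 3.2895]
tr(P') = 14.5658

14.5658


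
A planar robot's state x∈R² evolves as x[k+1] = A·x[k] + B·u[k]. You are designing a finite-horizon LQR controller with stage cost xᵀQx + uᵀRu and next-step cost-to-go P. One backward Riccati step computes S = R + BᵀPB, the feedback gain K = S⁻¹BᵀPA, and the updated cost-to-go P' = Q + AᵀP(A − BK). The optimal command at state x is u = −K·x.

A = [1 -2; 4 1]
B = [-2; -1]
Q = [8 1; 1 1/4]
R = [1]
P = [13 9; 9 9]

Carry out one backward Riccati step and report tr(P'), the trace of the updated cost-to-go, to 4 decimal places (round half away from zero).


BᵀP = [-35.0000 -27.0000]
S = R + BᵀPB = [1] + [97.0000] = [98.0000]
BᵀPA = [-143.0000 43.0000]
K = S⁻¹·BᵀPA = [-1.4592 0.4388]
A−BK = [-1.9184 -1.1224; 2.5408 1.4388]
AᵀP(A−BK) = [20.3367 9.7449; 9.7449 6.1327]
P' = Q + AᵀP(A−BK) = [28.3367 10.7449; 10.7449 6.3827]
tr(P') = 34.7194

34.7194


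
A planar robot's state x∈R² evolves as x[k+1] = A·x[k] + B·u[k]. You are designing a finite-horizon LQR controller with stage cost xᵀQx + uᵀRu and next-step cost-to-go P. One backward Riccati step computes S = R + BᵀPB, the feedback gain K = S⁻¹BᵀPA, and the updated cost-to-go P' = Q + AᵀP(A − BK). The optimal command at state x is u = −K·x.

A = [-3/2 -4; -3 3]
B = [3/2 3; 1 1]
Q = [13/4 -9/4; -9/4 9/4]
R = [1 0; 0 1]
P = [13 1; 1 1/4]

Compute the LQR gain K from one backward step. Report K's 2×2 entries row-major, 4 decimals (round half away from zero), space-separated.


-0.3789 -0.2032 -0.3685 -1.1058

BᵀP = [20.5000 1.7500; 40.0000 3.2500]
S = R + BᵀPB = [1 0; 0 1] + [32.5000 63.2500; 63.2500 123.2500] = [33.5000 63.2500; 63.2500 124.2500]
BᵀPA = [-36.0000 -76.7500; -69.7500 -150.2500]
K = S⁻¹·BᵀPA = [-0.3789 -0.2032; -0.3685 -1.1058]
A−BK = [0.1738 -0.3778; -2.2526 4.3090]
AᵀP(A−BK) = [1.1576 -1.1958; -1.1958 4.5056]
P' = Q + AᵀP(A−BK) = [4.4076 -3.4458; -3.4458 6.7556]
tr(P') = 11.1632


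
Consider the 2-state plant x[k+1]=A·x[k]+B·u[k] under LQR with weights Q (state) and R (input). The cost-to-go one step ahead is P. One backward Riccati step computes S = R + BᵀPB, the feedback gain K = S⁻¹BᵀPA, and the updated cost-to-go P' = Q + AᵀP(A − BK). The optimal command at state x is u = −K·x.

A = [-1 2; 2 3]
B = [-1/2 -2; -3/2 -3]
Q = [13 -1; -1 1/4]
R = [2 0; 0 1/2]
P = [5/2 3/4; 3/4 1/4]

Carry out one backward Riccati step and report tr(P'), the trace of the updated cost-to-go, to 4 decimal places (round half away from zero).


BᵀP = [-2.3750 -0.7500; -7.2500 -2.2500]
S = R + BᵀPB = [2 0; 0 1/2] + [2.3125 7.0000; 7.0000 21.2500] = [4.3125 7.0000; 7.0000 21.7500]
BᵀPA = [0.8750 -7.0000; 2.7500 -21.2500]
K = S⁻¹·BᵀPA = [-0.0049 -0.0781; 0.1280 -0.9519]
A−BK = [-0.7464 0.0572; 2.3767 0.0272]
AᵀP(A−BK) = [0.1522 -0.0640; -0.0640 0.4759]
P' = Q + AᵀP(A−BK) = [13.1522 -1.0640; -1.0640 0.7259]
tr(P') = 13.8782

13.8782


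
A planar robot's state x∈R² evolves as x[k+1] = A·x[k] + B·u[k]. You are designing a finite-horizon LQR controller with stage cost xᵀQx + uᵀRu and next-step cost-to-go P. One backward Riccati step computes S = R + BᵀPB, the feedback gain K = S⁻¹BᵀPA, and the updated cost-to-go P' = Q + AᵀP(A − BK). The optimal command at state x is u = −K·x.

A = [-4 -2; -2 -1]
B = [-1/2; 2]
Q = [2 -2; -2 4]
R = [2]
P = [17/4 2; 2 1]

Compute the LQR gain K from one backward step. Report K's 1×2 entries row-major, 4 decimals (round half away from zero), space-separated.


-3.1020 -1.5510

BᵀP = [1.8750 1.0000]
S = R + BᵀPB = [2] + [1.0625] = [3.0625]
BᵀPA = [-9.5000 -4.7500]
K = S⁻¹·BᵀPA = [-3.1020 -1.5510]
A−BK = [-5.5510 -2.7755; 4.2041 2.1020]
AᵀP(A−BK) = [74.5306 37.2653; 37.2653 18.6327]
P' = Q + AᵀP(A−BK) = [76.5306 35.2653; 35.2653 22.6327]
tr(P') = 99.1633


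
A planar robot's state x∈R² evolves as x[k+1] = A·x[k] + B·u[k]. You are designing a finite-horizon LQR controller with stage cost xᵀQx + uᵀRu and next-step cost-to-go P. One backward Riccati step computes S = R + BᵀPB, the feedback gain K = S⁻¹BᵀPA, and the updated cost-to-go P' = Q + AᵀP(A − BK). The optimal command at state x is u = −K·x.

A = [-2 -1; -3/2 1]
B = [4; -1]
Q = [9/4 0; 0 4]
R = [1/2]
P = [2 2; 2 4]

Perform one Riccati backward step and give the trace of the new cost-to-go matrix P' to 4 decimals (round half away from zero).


21.2500

BᵀP = [6.0000 4.0000]
S = R + BᵀPB = [1/2] + [20.0000] = [20.5000]
BᵀPA = [-18.0000 -2.0000]
K = S⁻¹·BᵀPA = [-0.8780 -0.0976]
A−BK = [1.5122 -0.6098; -2.3780 0.9024]
AᵀP(A−BK) = [13.1951 -4.7561; -4.7561 1.8049]
P' = Q + AᵀP(A−BK) = [15.4451 -4.7561; -4.7561 5.8049]
tr(P') = 21.2500


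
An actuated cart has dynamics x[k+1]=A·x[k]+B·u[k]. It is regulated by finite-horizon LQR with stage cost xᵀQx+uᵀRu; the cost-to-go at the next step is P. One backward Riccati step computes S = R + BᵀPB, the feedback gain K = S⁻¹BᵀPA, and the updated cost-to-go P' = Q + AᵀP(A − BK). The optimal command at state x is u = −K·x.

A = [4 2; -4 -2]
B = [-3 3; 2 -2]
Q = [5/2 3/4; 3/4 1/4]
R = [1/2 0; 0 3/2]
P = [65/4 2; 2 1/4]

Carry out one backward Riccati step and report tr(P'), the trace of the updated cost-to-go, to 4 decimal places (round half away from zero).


BᵀP = [-44.7500 -5.5000; 44.7500 5.5000]
S = R + BᵀPB = [1/2 0; 0 3/2] + [123.2500 -123.2500; -123.2500 123.2500] = [123.7500 -123.2500; -123.2500 124.7500]
BᵀPA = [-157.0000 -78.5000; 157.0000 78.5000]
K = S⁻¹·BᵀPA = [-0.9525 -0.4762; 0.3175 0.1587]
A−BK = [0.1901 0.0950; -1.4601 -0.7300]
AᵀP(A−BK) = [0.6148 0.3074; 0.3074 0.1537]
P' = Q + AᵀP(A−BK) = [3.1148 1.0574; 1.0574 0.4037]
tr(P') = 3.5185

3.5185


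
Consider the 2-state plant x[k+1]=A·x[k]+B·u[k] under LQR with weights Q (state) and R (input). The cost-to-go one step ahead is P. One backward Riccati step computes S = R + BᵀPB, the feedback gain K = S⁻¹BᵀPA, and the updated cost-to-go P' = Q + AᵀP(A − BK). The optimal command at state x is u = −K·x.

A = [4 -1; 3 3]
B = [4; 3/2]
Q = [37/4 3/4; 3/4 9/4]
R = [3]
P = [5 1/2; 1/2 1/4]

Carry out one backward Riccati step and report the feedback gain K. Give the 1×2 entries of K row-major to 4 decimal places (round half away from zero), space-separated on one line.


BᵀP = [20.7500 2.3750]
S = R + BᵀPB = [3] + [86.5625] = [89.5625]
BᵀPA = [90.1250 -13.6250]
K = S⁻¹·BᵀPA = [1.0063 -0.1521]
A−BK = [-0.0251 -0.3915; 1.4906 3.2282]
AᵀP(A−BK) = [3.5590 0.4606; 0.4606 2.1773]
P' = Q + AᵀP(A−BK) = [12.8090 1.2106; 1.2106 4.4273]
tr(P') = 17.2362

1.0063 -0.1521


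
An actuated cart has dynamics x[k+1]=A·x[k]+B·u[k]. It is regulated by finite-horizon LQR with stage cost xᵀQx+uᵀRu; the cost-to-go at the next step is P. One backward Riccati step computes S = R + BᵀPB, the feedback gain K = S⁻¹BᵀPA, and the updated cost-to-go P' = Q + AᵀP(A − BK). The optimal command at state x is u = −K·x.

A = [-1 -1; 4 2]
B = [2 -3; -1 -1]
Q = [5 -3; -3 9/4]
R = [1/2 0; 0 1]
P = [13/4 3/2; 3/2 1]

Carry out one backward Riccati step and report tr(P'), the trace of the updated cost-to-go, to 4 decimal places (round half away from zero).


BᵀP = [5.0000 2.0000; -11.2500 -5.5000]
S = R + BᵀPB = [1/2 0; 0 1] + [8.0000 -17.0000; -17.0000 39.2500] = [8.5000 -17.0000; -17.0000 40.2500]
BᵀPA = [3.0000 -1.0000; -10.7500 0.2500]
K = S⁻¹·BᵀPA = [-1.1671 -0.6776; -0.7600 -0.2800]
A−BK = [-0.9459 -0.4847; 2.0729 1.0424]
AᵀP(A−BK) = [2.5812 1.2729; 1.2729 0.6424]
P' = Q + AᵀP(A−BK) = [7.5812 -1.7271; -1.7271 2.8924]
tr(P') = 10.4735

10.4735


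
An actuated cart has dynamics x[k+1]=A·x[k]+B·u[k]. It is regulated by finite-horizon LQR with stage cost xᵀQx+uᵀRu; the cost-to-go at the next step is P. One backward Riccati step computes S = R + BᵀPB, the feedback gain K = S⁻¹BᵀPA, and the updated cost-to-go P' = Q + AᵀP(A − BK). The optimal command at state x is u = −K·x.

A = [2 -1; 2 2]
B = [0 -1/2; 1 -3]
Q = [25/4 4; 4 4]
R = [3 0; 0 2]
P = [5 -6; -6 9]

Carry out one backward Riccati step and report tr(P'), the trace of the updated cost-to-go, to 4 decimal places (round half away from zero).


BᵀP = [-6.0000 9.0000; 15.5000 -24.0000]
S = R + BᵀPB = [3 0; 0 2] + [9.0000 -24.0000; -24.0000 64.2500] = [12.0000 -24.0000; -24.0000 66.2500]
BᵀPA = [6.0000 24.0000; -17.0000 -63.5000]
K = S⁻¹·BᵀPA = [-0.0479 0.3014; -0.2740 -0.8493]
A−BK = [1.8630 -1.4247; 1.2260 -0.8493]
AᵀP(A−BK) = [3.6301 -2.2466; -2.2466 3.8356]
P' = Q + AᵀP(A−BK) = [9.8801 1.7534; 1.7534 7.8356]
tr(P') = 17.7158

17.7158


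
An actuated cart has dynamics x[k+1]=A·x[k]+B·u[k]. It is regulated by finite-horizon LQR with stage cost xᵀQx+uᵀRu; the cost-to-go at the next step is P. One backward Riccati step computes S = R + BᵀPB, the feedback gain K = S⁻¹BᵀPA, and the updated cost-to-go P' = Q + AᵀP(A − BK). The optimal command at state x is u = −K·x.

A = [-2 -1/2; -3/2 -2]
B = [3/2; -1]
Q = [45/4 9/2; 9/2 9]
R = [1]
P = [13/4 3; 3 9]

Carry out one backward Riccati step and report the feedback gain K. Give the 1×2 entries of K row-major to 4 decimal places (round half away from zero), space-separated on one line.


BᵀP = [1.8750 -4.5000]
S = R + BᵀPB = [1] + [7.3125] = [8.3125]
BᵀPA = [3.0000 8.0625]
K = S⁻¹·BᵀPA = [0.3609 0.9699]
A−BK = [-2.5414 -1.9549; -1.1391 -1.0301]
AᵀP(A−BK) = [50.1673 41.5902; 41.5902 34.9925]
P' = Q + AᵀP(A−BK) = [61.4173 46.0902; 46.0902 43.9925]
tr(P') = 105.4098

0.3609 0.9699


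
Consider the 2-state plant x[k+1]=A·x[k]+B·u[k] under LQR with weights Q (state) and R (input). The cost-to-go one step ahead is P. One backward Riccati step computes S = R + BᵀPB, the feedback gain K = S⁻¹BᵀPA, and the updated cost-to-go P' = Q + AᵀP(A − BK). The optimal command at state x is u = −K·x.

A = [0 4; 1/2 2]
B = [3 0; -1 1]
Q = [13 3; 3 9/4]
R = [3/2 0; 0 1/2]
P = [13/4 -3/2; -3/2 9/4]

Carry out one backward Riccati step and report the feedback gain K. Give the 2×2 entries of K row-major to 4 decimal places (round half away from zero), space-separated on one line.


-0.0241 1.0938 0.3499 2.1394

BᵀP = [11.2500 -6.7500; -1.5000 2.2500]
S = R + BᵀPB = [3/2 0; 0 1/2] + [40.5000 -6.7500; -6.7500 2.2500] = [42.0000 -6.7500; -6.7500 2.7500]
BᵀPA = [-3.3750 31.5000; 1.1250 -1.5000]
K = S⁻¹·BᵀPA = [-0.0241 1.0938; 0.3499 2.1394]
A−BK = [0.0724 0.7185; 0.1260 0.9544]
AᵀP(A−BK) = [0.0875 0.5349; 0.5349 5.7534]
P' = Q + AᵀP(A−BK) = [13.0875 3.5349; 3.5349 8.0034]
tr(P') = 21.0908


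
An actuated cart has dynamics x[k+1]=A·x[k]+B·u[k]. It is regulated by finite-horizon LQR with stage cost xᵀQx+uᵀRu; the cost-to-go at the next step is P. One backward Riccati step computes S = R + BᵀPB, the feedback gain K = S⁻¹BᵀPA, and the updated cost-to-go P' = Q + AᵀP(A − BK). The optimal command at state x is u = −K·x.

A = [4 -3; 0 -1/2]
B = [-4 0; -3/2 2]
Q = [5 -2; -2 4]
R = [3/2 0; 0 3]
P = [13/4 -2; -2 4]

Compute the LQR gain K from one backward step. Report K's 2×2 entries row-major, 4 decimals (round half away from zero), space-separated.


-0.9727 0.7254 -0.6373 0.2683

BᵀP = [-10.0000 2.0000; -4.0000 8.0000]
S = R + BᵀPB = [3/2 0; 0 3] + [37.0000 4.0000; 4.0000 16.0000] = [38.5000 4.0000; 4.0000 19.0000]
BᵀPA = [-40.0000 29.0000; -16.0000 8.0000]
K = S⁻¹·BᵀPA = [-0.9727 0.7254; -0.6373 0.2683]
A−BK = [0.1090 -0.0985; -0.1845 0.0514]
AᵀP(A−BK) = [2.8931 -1.6918; -1.6918 1.0676]
P' = Q + AᵀP(A−BK) = [7.8931 -3.6918; -3.6918 5.0676]
tr(P') = 12.9607


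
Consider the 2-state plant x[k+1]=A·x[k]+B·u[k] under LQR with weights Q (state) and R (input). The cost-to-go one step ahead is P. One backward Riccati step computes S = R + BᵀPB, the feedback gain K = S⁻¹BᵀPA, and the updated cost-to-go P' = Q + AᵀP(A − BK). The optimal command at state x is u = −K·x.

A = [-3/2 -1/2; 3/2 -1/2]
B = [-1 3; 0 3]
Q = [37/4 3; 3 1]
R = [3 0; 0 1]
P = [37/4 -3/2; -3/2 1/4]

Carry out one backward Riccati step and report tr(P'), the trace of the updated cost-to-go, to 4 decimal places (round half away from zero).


BᵀP = [-9.2500 1.5000; 23.2500 -3.7500]
S = R + BᵀPB = [3 0; 0 1] + [9.2500 -23.2500; -23.2500 58.5000] = [12.2500 -23.2500; -23.2500 59.5000]
BᵀPA = [16.1250 3.8750; -40.5000 -9.7500]
K = S⁻¹·BᵀPA = [0.0946 0.0206; -0.6437 -0.1558]
A−BK = [0.5257 -0.0119; 3.4311 -0.0325]
AᵀP(A−BK) = [0.5295 0.1073; 0.1073 0.0260]
P' = Q + AᵀP(A−BK) = [9.7795 3.1073; 3.1073 1.0260]
tr(P') = 10.8054

10.8054


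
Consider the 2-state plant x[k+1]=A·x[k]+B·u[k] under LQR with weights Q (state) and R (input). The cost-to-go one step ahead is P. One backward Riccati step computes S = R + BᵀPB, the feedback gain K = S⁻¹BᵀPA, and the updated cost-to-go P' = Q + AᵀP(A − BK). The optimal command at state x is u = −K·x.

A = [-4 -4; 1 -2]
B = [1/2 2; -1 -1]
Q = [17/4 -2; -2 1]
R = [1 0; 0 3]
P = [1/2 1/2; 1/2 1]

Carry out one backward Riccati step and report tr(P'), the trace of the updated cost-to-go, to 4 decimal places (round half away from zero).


BᵀP = [-0.2500 -0.7500; 0.5000 0.0000]
S = R + BᵀPB = [1 0; 0 3] + [0.6250 0.2500; 0.2500 1.0000] = [1.6250 0.2500; 0.2500 4.0000]
BᵀPA = [0.2500 2.5000; -2.0000 -2.0000]
K = S⁻¹·BᵀPA = [0.2330 1.6311; -0.5146 -0.6019]
A−BK = [-3.0874 -3.6117; 0.7184 -0.9709]
AᵀP(A−BK) = [3.9126 6.3883; 6.3883 14.7184]
P' = Q + AᵀP(A−BK) = [8.1626 4.3883; 4.3883 15.7184]
tr(P') = 23.8811

23.8811


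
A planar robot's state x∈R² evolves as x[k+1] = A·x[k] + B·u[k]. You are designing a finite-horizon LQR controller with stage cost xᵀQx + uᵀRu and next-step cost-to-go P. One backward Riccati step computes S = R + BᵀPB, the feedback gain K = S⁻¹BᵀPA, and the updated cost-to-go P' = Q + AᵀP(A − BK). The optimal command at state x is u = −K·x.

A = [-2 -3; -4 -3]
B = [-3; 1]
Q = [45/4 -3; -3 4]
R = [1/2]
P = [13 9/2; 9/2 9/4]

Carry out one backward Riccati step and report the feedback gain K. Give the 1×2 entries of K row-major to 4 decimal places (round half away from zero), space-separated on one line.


1.2291 1.4798

BᵀP = [-34.5000 -11.2500]
S = R + BᵀPB = [1/2] + [92.2500] = [92.7500]
BᵀPA = [114.0000 137.2500]
K = S⁻¹·BᵀPA = [1.2291 1.4798]
A−BK = [1.6873 1.4394; -5.2291 -4.4798]
AᵀP(A−BK) = [19.8814 17.3046; 17.3046 15.1496]
P' = Q + AᵀP(A−BK) = [31.1314 14.3046; 14.3046 19.1496]
tr(P') = 50.2810


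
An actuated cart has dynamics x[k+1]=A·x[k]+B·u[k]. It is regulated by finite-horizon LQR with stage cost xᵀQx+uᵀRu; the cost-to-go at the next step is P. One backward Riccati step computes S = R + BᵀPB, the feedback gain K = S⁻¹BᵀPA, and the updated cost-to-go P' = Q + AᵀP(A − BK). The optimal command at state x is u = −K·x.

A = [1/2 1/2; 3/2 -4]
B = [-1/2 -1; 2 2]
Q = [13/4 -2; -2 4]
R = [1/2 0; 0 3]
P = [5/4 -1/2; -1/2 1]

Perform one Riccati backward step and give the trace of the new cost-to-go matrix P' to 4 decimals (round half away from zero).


9.5163

BᵀP = [-1.6250 2.2500; -2.2500 2.5000]
S = R + BᵀPB = [1/2 0; 0 3] + [5.3125 6.1250; 6.1250 7.2500] = [5.8125 6.1250; 6.1250 10.2500]
BᵀPA = [2.5625 -9.8125; 2.6250 -11.1250]
K = S⁻¹·BᵀPA = [0.4618 -1.4703; -0.0198 -0.2068]
A−BK = [0.7110 -0.4419; 0.6161 -0.6459]
AᵀP(A−BK) = [0.6813 -0.7521; -0.7521 1.5850]
P' = Q + AᵀP(A−BK) = [3.9313 -2.7521; -2.7521 5.5850]
tr(P') = 9.5163


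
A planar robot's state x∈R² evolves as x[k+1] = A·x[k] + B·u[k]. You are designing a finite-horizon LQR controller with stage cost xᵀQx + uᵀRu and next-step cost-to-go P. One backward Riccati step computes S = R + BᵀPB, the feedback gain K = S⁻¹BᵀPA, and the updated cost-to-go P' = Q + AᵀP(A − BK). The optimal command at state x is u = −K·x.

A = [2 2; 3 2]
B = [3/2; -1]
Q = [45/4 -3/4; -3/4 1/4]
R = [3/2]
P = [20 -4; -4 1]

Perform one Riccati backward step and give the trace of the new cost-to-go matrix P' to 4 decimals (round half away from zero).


BᵀP = [34.0000 -7.0000]
S = R + BᵀPB = [3/2] + [58.0000] = [59.5000]
BᵀPA = [47.0000 54.0000]
K = S⁻¹·BᵀPA = [0.7899 0.9076]
A−BK = [0.8151 0.6387; 3.7899 2.9076]
AᵀP(A−BK) = [3.8739 3.3445; 3.3445 2.9916]
P' = Q + AᵀP(A−BK) = [15.1239 2.5945; 2.5945 3.2416]
tr(P') = 18.3655

18.3655


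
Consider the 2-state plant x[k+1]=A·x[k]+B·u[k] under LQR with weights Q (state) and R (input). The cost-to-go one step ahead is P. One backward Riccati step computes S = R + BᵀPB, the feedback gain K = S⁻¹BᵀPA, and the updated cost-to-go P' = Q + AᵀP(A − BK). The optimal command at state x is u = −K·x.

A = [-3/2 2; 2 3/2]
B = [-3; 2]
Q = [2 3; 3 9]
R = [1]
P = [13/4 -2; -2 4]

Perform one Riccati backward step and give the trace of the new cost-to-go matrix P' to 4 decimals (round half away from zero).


BᵀP = [-13.7500 14.0000]
S = R + BᵀPB = [1] + [69.2500] = [70.2500]
BᵀPA = [48.6250 -6.5000]
K = S⁻¹·BᵀPA = [0.6922 -0.0925]
A−BK = [0.5765 1.7224; 0.6157 1.6851]
AᵀP(A−BK) = [1.6557 3.2491; 3.2491 9.3986]
P' = Q + AᵀP(A−BK) = [3.6557 6.2491; 6.2491 18.3986]
tr(P') = 22.0543

22.0543


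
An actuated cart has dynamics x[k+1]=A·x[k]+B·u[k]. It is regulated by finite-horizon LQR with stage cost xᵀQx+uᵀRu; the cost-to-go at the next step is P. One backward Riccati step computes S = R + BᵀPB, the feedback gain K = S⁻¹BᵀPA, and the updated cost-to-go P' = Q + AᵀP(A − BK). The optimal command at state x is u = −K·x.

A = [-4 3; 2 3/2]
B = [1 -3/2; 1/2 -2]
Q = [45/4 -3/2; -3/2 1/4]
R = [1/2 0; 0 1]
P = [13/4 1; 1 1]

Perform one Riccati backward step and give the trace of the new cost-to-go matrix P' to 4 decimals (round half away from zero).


BᵀP = [3.7500 1.5000; -6.8750 -3.5000]
S = R + BᵀPB = [1/2 0; 0 1] + [4.5000 -8.6250; -8.6250 17.3125] = [5.0000 -8.6250; -8.6250 18.3125]
BᵀPA = [-12.0000 13.5000; 20.5000 -25.8750]
K = S⁻¹·BᵀPA = [-2.5005 1.4004; -0.0582 -0.7534]
A−BK = [-1.5869 0.4695; 3.1338 -0.7070]
AᵀP(A−BK) = [11.1884 -3.7507; -3.7507 2.1005]
P' = Q + AᵀP(A−BK) = [22.4384 -5.2507; -5.2507 2.3505]
tr(P') = 24.7889

24.7889


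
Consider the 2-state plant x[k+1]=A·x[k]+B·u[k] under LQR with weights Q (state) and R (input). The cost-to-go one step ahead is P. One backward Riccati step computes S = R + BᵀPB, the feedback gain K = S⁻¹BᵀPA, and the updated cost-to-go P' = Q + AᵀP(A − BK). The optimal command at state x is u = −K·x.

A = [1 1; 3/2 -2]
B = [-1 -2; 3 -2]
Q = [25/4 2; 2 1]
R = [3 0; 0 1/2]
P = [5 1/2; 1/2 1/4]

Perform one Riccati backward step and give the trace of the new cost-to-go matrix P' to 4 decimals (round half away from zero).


8.2191

BᵀP = [-3.5000 0.2500; -11.0000 -1.5000]
S = R + BᵀPB = [3 0; 0 1/2] + [4.2500 6.5000; 6.5000 25.0000] = [7.2500 6.5000; 6.5000 25.5000]
BᵀPA = [-3.1250 -4.0000; -13.2500 -8.0000]
K = S⁻¹·BᵀPA = [0.0451 -0.3506; -0.5311 -0.2244]
A−BK = [-0.0171 0.2007; 0.3024 -1.3970]
AᵀP(A−BK) = [0.1663 -0.0684; -0.0684 0.8028]
P' = Q + AᵀP(A−BK) = [6.4163 1.9316; 1.9316 1.8028]
tr(P') = 8.2191
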